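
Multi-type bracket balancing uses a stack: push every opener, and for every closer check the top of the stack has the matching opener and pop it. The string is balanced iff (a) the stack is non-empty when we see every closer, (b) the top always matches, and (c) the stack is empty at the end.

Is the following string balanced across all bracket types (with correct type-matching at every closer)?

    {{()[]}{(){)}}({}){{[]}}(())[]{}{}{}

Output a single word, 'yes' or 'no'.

Answer: no

Derivation:
pos 0: push '{'; stack = {
pos 1: push '{'; stack = {{
pos 2: push '('; stack = {{(
pos 3: ')' matches '('; pop; stack = {{
pos 4: push '['; stack = {{[
pos 5: ']' matches '['; pop; stack = {{
pos 6: '}' matches '{'; pop; stack = {
pos 7: push '{'; stack = {{
pos 8: push '('; stack = {{(
pos 9: ')' matches '('; pop; stack = {{
pos 10: push '{'; stack = {{{
pos 11: saw closer ')' but top of stack is '{' (expected '}') → INVALID
Verdict: type mismatch at position 11: ')' closes '{' → no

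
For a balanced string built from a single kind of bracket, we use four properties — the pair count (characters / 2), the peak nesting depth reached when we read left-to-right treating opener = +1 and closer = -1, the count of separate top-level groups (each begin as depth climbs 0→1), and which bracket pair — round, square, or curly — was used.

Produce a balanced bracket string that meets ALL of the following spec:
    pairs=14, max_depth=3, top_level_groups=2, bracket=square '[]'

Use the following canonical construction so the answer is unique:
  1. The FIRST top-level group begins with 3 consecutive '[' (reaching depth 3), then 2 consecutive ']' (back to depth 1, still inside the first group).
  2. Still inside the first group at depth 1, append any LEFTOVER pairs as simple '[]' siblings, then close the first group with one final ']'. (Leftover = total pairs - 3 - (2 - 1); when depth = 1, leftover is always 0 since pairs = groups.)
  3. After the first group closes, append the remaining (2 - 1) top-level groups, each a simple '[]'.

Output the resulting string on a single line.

Answer: [[[]][][][][][][][][][][]][]

Derivation:
Spec: pairs=14 depth=3 groups=2
Leftover pairs = 14 - 3 - (2-1) = 10
First group: deep chain of depth 3 + 10 sibling pairs
Remaining 1 groups: simple '[]' each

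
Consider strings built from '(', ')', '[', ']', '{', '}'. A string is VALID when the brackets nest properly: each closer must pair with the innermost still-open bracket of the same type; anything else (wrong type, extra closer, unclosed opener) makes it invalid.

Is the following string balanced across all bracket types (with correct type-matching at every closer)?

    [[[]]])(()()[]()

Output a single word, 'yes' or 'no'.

Answer: no

Derivation:
pos 0: push '['; stack = [
pos 1: push '['; stack = [[
pos 2: push '['; stack = [[[
pos 3: ']' matches '['; pop; stack = [[
pos 4: ']' matches '['; pop; stack = [
pos 5: ']' matches '['; pop; stack = (empty)
pos 6: saw closer ')' but stack is empty → INVALID
Verdict: unmatched closer ')' at position 6 → no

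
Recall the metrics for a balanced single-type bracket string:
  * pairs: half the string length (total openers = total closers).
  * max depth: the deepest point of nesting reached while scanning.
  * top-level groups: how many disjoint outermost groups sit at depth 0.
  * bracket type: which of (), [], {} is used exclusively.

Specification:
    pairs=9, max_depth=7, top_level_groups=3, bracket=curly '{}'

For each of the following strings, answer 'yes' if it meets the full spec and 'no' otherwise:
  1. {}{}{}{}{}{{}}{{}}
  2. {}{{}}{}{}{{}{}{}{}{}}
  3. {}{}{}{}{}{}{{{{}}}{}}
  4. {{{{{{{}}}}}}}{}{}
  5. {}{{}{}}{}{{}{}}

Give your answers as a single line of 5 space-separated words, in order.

String 1 '{}{}{}{}{}{{}}{{}}': depth seq [1 0 1 0 1 0 1 0 1 0 1 2 1 0 1 2 1 0]
  -> pairs=9 depth=2 groups=7 -> no
String 2 '{}{{}}{}{}{{}{}{}{}{}}': depth seq [1 0 1 2 1 0 1 0 1 0 1 2 1 2 1 2 1 2 1 2 1 0]
  -> pairs=11 depth=2 groups=5 -> no
String 3 '{}{}{}{}{}{}{{{{}}}{}}': depth seq [1 0 1 0 1 0 1 0 1 0 1 0 1 2 3 4 3 2 1 2 1 0]
  -> pairs=11 depth=4 groups=7 -> no
String 4 '{{{{{{{}}}}}}}{}{}': depth seq [1 2 3 4 5 6 7 6 5 4 3 2 1 0 1 0 1 0]
  -> pairs=9 depth=7 groups=3 -> yes
String 5 '{}{{}{}}{}{{}{}}': depth seq [1 0 1 2 1 2 1 0 1 0 1 2 1 2 1 0]
  -> pairs=8 depth=2 groups=4 -> no

Answer: no no no yes no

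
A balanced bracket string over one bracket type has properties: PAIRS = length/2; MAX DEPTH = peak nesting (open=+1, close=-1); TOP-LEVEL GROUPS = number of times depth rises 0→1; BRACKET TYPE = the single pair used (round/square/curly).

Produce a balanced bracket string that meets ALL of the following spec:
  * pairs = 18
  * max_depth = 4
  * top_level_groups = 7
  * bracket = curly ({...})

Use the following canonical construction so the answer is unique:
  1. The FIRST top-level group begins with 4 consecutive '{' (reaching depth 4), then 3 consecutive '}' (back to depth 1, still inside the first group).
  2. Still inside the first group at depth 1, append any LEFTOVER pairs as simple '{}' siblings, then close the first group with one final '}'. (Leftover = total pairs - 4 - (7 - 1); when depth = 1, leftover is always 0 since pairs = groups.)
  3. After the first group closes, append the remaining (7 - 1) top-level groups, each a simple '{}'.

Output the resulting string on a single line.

Spec: pairs=18 depth=4 groups=7
Leftover pairs = 18 - 4 - (7-1) = 8
First group: deep chain of depth 4 + 8 sibling pairs
Remaining 6 groups: simple '{}' each

Answer: {{{{}}}{}{}{}{}{}{}{}{}}{}{}{}{}{}{}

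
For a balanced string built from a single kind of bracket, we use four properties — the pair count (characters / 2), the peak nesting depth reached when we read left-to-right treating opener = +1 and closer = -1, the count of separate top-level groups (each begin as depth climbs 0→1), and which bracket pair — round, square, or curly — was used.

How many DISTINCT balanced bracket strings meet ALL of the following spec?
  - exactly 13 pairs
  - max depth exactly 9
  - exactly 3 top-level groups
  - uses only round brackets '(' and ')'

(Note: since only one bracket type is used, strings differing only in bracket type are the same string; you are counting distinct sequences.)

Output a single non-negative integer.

Answer: 504

Derivation:
Spec: pairs=13 depth=9 groups=3
Count(depth <= 9) = 149166
Count(depth <= 8) = 148662
Count(depth == 9) = 149166 - 148662 = 504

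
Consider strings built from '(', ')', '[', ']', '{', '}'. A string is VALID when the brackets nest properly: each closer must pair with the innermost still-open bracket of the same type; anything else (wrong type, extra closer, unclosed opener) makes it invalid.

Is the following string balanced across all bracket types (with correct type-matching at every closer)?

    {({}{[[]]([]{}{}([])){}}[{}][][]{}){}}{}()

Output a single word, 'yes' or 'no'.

Answer: yes

Derivation:
pos 0: push '{'; stack = {
pos 1: push '('; stack = {(
pos 2: push '{'; stack = {({
pos 3: '}' matches '{'; pop; stack = {(
pos 4: push '{'; stack = {({
pos 5: push '['; stack = {({[
pos 6: push '['; stack = {({[[
pos 7: ']' matches '['; pop; stack = {({[
pos 8: ']' matches '['; pop; stack = {({
pos 9: push '('; stack = {({(
pos 10: push '['; stack = {({([
pos 11: ']' matches '['; pop; stack = {({(
pos 12: push '{'; stack = {({({
pos 13: '}' matches '{'; pop; stack = {({(
pos 14: push '{'; stack = {({({
pos 15: '}' matches '{'; pop; stack = {({(
pos 16: push '('; stack = {({((
pos 17: push '['; stack = {({(([
pos 18: ']' matches '['; pop; stack = {({((
pos 19: ')' matches '('; pop; stack = {({(
pos 20: ')' matches '('; pop; stack = {({
pos 21: push '{'; stack = {({{
pos 22: '}' matches '{'; pop; stack = {({
pos 23: '}' matches '{'; pop; stack = {(
pos 24: push '['; stack = {([
pos 25: push '{'; stack = {([{
pos 26: '}' matches '{'; pop; stack = {([
pos 27: ']' matches '['; pop; stack = {(
pos 28: push '['; stack = {([
pos 29: ']' matches '['; pop; stack = {(
pos 30: push '['; stack = {([
pos 31: ']' matches '['; pop; stack = {(
pos 32: push '{'; stack = {({
pos 33: '}' matches '{'; pop; stack = {(
pos 34: ')' matches '('; pop; stack = {
pos 35: push '{'; stack = {{
pos 36: '}' matches '{'; pop; stack = {
pos 37: '}' matches '{'; pop; stack = (empty)
pos 38: push '{'; stack = {
pos 39: '}' matches '{'; pop; stack = (empty)
pos 40: push '('; stack = (
pos 41: ')' matches '('; pop; stack = (empty)
end: stack empty → VALID
Verdict: properly nested → yes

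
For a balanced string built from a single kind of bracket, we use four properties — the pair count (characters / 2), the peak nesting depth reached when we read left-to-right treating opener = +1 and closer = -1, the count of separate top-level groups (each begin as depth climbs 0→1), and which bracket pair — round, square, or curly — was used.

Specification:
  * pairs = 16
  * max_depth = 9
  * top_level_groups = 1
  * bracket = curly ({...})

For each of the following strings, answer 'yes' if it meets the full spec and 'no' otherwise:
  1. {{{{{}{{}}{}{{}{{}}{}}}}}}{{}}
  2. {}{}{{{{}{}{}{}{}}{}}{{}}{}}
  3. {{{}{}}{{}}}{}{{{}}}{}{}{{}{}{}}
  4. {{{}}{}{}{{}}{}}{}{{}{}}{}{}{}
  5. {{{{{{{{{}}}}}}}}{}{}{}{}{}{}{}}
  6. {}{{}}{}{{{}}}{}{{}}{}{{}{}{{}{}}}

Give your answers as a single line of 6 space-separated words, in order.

String 1 '{{{{{}{{}}{}{{}{{}}{}}}}}}{{}}': depth seq [1 2 3 4 5 4 5 6 5 4 5 4 5 6 5 6 7 6 5 6 5 4 3 2 1 0 1 2 1 0]
  -> pairs=15 depth=7 groups=2 -> no
String 2 '{}{}{{{{}{}{}{}{}}{}}{{}}{}}': depth seq [1 0 1 0 1 2 3 4 3 4 3 4 3 4 3 4 3 2 3 2 1 2 3 2 1 2 1 0]
  -> pairs=14 depth=4 groups=3 -> no
String 3 '{{{}{}}{{}}}{}{{{}}}{}{}{{}{}{}}': depth seq [1 2 3 2 3 2 1 2 3 2 1 0 1 0 1 2 3 2 1 0 1 0 1 0 1 2 1 2 1 2 1 0]
  -> pairs=16 depth=3 groups=6 -> no
String 4 '{{{}}{}{}{{}}{}}{}{{}{}}{}{}{}': depth seq [1 2 3 2 1 2 1 2 1 2 3 2 1 2 1 0 1 0 1 2 1 2 1 0 1 0 1 0 1 0]
  -> pairs=15 depth=3 groups=6 -> no
String 5 '{{{{{{{{{}}}}}}}}{}{}{}{}{}{}{}}': depth seq [1 2 3 4 5 6 7 8 9 8 7 6 5 4 3 2 1 2 1 2 1 2 1 2 1 2 1 2 1 2 1 0]
  -> pairs=16 depth=9 groups=1 -> yes
String 6 '{}{{}}{}{{{}}}{}{{}}{}{{}{}{{}{}}}': depth seq [1 0 1 2 1 0 1 0 1 2 3 2 1 0 1 0 1 2 1 0 1 0 1 2 1 2 1 2 3 2 3 2 1 0]
  -> pairs=17 depth=3 groups=8 -> no

Answer: no no no no yes no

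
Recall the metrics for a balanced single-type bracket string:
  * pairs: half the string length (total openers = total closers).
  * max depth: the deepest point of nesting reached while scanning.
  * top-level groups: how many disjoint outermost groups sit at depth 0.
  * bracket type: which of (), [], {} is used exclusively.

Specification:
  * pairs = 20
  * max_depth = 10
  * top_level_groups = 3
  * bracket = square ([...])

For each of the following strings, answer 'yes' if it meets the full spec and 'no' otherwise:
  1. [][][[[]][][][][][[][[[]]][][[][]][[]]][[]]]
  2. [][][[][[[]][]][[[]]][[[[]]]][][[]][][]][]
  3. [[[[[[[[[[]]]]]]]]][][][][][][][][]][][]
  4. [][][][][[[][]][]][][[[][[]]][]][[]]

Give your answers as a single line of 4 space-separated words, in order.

Answer: no no yes no

Derivation:
String 1 '[][][[[]][][][][][[][[[]]][][[][]][[]]][[]]]': depth seq [1 0 1 0 1 2 3 2 1 2 1 2 1 2 1 2 1 2 3 2 3 4 5 4 3 2 3 2 3 4 3 4 3 2 3 4 3 2 1 2 3 2 1 0]
  -> pairs=22 depth=5 groups=3 -> no
String 2 '[][][[][[[]][]][[[]]][[[[]]]][][[]][][]][]': depth seq [1 0 1 0 1 2 1 2 3 4 3 2 3 2 1 2 3 4 3 2 1 2 3 4 5 4 3 2 1 2 1 2 3 2 1 2 1 2 1 0 1 0]
  -> pairs=21 depth=5 groups=4 -> no
String 3 '[[[[[[[[[[]]]]]]]]][][][][][][][][]][][]': depth seq [1 2 3 4 5 6 7 8 9 10 9 8 7 6 5 4 3 2 1 2 1 2 1 2 1 2 1 2 1 2 1 2 1 2 1 0 1 0 1 0]
  -> pairs=20 depth=10 groups=3 -> yes
String 4 '[][][][][[[][]][]][][[[][[]]][]][[]]': depth seq [1 0 1 0 1 0 1 0 1 2 3 2 3 2 1 2 1 0 1 0 1 2 3 2 3 4 3 2 1 2 1 0 1 2 1 0]
  -> pairs=18 depth=4 groups=8 -> no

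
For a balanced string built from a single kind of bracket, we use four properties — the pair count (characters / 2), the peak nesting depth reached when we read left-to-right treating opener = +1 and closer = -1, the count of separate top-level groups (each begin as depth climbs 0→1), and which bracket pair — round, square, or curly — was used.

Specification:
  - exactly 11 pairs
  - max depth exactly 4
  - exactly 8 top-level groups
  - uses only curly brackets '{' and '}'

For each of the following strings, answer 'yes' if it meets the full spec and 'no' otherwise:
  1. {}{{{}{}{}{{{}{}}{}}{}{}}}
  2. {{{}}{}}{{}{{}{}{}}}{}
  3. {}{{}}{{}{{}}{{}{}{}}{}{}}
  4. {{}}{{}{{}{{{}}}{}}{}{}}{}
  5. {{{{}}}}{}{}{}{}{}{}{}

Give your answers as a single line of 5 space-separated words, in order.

Answer: no no no no yes

Derivation:
String 1 '{}{{{}{}{}{{{}{}}{}}{}{}}}': depth seq [1 0 1 2 3 2 3 2 3 2 3 4 5 4 5 4 3 4 3 2 3 2 3 2 1 0]
  -> pairs=13 depth=5 groups=2 -> no
String 2 '{{{}}{}}{{}{{}{}{}}}{}': depth seq [1 2 3 2 1 2 1 0 1 2 1 2 3 2 3 2 3 2 1 0 1 0]
  -> pairs=11 depth=3 groups=3 -> no
String 3 '{}{{}}{{}{{}}{{}{}{}}{}{}}': depth seq [1 0 1 2 1 0 1 2 1 2 3 2 1 2 3 2 3 2 3 2 1 2 1 2 1 0]
  -> pairs=13 depth=3 groups=3 -> no
String 4 '{{}}{{}{{}{{{}}}{}}{}{}}{}': depth seq [1 2 1 0 1 2 1 2 3 2 3 4 5 4 3 2 3 2 1 2 1 2 1 0 1 0]
  -> pairs=13 depth=5 groups=3 -> no
String 5 '{{{{}}}}{}{}{}{}{}{}{}': depth seq [1 2 3 4 3 2 1 0 1 0 1 0 1 0 1 0 1 0 1 0 1 0]
  -> pairs=11 depth=4 groups=8 -> yes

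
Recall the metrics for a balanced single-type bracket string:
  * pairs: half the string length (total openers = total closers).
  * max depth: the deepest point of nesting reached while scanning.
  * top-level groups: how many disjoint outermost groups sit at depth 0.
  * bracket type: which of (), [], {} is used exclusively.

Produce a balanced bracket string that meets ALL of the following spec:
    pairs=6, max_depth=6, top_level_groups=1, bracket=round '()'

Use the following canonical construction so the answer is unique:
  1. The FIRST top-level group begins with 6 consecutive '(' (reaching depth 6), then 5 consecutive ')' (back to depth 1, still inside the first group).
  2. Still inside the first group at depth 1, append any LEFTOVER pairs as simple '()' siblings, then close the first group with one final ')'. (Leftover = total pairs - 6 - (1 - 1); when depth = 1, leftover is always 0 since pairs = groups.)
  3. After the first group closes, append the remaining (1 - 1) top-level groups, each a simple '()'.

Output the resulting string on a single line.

Spec: pairs=6 depth=6 groups=1
Leftover pairs = 6 - 6 - (1-1) = 0
First group: deep chain of depth 6 + 0 sibling pairs
Remaining 0 groups: simple '()' each

Answer: (((((())))))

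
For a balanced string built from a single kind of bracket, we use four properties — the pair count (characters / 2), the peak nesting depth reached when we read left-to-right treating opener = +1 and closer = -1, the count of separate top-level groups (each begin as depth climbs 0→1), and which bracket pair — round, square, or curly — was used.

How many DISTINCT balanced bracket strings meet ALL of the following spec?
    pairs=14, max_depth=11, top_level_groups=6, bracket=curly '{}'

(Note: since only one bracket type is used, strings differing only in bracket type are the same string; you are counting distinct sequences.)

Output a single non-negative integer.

Answer: 0

Derivation:
Spec: pairs=14 depth=11 groups=6
Count(depth <= 11) = 87210
Count(depth <= 10) = 87210
Count(depth == 11) = 87210 - 87210 = 0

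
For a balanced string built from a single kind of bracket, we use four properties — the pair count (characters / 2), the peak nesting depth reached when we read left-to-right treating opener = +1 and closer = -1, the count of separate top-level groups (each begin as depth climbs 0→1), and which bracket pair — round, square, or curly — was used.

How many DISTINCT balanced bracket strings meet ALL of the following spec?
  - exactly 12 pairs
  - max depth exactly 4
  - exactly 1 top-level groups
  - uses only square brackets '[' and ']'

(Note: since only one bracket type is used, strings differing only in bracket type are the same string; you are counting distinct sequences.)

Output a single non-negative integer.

Answer: 9922

Derivation:
Spec: pairs=12 depth=4 groups=1
Count(depth <= 4) = 10946
Count(depth <= 3) = 1024
Count(depth == 4) = 10946 - 1024 = 9922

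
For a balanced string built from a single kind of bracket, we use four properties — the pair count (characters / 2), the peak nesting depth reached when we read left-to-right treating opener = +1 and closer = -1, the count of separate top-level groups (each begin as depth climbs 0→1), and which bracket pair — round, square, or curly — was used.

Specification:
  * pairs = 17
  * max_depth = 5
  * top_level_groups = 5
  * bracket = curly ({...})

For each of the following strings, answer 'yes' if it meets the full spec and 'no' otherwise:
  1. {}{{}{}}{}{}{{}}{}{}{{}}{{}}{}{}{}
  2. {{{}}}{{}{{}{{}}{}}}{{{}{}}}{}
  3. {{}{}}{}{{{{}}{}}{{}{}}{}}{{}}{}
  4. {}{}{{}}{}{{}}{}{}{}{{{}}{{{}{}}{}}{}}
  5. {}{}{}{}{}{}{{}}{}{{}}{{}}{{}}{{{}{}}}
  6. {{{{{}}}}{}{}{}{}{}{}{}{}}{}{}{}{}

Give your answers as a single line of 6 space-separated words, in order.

String 1 '{}{{}{}}{}{}{{}}{}{}{{}}{{}}{}{}{}': depth seq [1 0 1 2 1 2 1 0 1 0 1 0 1 2 1 0 1 0 1 0 1 2 1 0 1 2 1 0 1 0 1 0 1 0]
  -> pairs=17 depth=2 groups=12 -> no
String 2 '{{{}}}{{}{{}{{}}{}}}{{{}{}}}{}': depth seq [1 2 3 2 1 0 1 2 1 2 3 2 3 4 3 2 3 2 1 0 1 2 3 2 3 2 1 0 1 0]
  -> pairs=15 depth=4 groups=4 -> no
String 3 '{{}{}}{}{{{{}}{}}{{}{}}{}}{{}}{}': depth seq [1 2 1 2 1 0 1 0 1 2 3 4 3 2 3 2 1 2 3 2 3 2 1 2 1 0 1 2 1 0 1 0]
  -> pairs=16 depth=4 groups=5 -> no
String 4 '{}{}{{}}{}{{}}{}{}{}{{{}}{{{}{}}{}}{}}': depth seq [1 0 1 0 1 2 1 0 1 0 1 2 1 0 1 0 1 0 1 0 1 2 3 2 1 2 3 4 3 4 3 2 3 2 1 2 1 0]
  -> pairs=19 depth=4 groups=9 -> no
String 5 '{}{}{}{}{}{}{{}}{}{{}}{{}}{{}}{{{}{}}}': depth seq [1 0 1 0 1 0 1 0 1 0 1 0 1 2 1 0 1 0 1 2 1 0 1 2 1 0 1 2 1 0 1 2 3 2 3 2 1 0]
  -> pairs=19 depth=3 groups=12 -> no
String 6 '{{{{{}}}}{}{}{}{}{}{}{}{}}{}{}{}{}': depth seq [1 2 3 4 5 4 3 2 1 2 1 2 1 2 1 2 1 2 1 2 1 2 1 2 1 0 1 0 1 0 1 0 1 0]
  -> pairs=17 depth=5 groups=5 -> yes

Answer: no no no no no yes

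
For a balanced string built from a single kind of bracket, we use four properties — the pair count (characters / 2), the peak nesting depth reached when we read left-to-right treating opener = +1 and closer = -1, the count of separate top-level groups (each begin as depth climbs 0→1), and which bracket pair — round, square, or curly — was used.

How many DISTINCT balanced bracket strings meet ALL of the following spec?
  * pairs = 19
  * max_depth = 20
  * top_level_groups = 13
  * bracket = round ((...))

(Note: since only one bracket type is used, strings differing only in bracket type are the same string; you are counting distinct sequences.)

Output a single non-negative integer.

Spec: pairs=19 depth=20 groups=13
Count(depth <= 20) = 92092
Count(depth <= 19) = 92092
Count(depth == 20) = 92092 - 92092 = 0

Answer: 0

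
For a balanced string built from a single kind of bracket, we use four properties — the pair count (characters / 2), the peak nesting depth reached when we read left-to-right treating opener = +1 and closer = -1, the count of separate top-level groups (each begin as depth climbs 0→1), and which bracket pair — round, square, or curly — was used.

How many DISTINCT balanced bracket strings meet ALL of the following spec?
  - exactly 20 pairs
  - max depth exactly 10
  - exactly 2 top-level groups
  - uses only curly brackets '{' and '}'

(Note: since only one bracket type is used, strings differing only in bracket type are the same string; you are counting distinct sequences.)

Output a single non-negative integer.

Spec: pairs=20 depth=10 groups=2
Count(depth <= 10) = 1726579470
Count(depth <= 9) = 1652297087
Count(depth == 10) = 1726579470 - 1652297087 = 74282383

Answer: 74282383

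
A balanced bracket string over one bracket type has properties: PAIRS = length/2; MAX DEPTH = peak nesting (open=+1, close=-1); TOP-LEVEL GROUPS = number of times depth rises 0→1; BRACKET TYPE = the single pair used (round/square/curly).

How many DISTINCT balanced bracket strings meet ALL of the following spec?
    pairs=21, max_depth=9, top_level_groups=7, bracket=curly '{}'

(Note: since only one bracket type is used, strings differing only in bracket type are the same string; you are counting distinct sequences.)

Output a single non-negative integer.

Answer: 4502960

Derivation:
Spec: pairs=21 depth=9 groups=7
Count(depth <= 9) = 462651464
Count(depth <= 8) = 458148504
Count(depth == 9) = 462651464 - 458148504 = 4502960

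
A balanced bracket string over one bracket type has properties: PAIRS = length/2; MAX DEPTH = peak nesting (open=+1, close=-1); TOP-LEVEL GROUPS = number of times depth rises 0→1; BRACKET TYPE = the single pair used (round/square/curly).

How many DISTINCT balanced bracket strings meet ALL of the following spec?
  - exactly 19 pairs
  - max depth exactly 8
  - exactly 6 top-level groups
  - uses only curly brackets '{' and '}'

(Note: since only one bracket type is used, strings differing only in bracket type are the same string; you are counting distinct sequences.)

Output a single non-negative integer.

Answer: 1898688

Derivation:
Spec: pairs=19 depth=8 groups=6
Count(depth <= 8) = 64463694
Count(depth <= 7) = 62565006
Count(depth == 8) = 64463694 - 62565006 = 1898688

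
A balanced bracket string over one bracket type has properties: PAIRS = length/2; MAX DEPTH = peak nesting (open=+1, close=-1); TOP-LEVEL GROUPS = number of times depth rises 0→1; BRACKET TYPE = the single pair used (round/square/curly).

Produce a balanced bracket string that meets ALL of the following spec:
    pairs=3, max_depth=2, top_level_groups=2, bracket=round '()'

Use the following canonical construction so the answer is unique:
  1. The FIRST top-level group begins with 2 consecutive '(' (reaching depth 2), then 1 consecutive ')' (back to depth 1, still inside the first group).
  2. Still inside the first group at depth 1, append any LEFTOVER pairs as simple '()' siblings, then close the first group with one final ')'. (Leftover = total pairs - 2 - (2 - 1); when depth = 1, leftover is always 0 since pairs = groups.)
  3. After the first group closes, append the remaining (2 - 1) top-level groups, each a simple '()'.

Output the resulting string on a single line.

Spec: pairs=3 depth=2 groups=2
Leftover pairs = 3 - 2 - (2-1) = 0
First group: deep chain of depth 2 + 0 sibling pairs
Remaining 1 groups: simple '()' each

Answer: (())()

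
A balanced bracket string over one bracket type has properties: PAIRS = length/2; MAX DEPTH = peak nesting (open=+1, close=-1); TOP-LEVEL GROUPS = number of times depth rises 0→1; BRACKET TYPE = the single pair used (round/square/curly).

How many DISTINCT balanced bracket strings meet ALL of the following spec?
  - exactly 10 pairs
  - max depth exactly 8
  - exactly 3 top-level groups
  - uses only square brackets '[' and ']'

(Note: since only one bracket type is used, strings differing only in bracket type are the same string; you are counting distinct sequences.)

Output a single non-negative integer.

Answer: 3

Derivation:
Spec: pairs=10 depth=8 groups=3
Count(depth <= 8) = 3432
Count(depth <= 7) = 3429
Count(depth == 8) = 3432 - 3429 = 3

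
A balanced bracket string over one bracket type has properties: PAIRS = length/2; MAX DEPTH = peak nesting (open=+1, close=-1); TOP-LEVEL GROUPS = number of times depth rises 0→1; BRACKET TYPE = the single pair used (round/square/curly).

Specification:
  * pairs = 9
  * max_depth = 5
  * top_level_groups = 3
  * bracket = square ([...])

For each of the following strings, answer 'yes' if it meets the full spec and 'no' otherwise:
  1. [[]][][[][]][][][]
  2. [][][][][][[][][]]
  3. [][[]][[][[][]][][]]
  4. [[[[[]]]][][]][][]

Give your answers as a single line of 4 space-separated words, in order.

Answer: no no no yes

Derivation:
String 1 '[[]][][[][]][][][]': depth seq [1 2 1 0 1 0 1 2 1 2 1 0 1 0 1 0 1 0]
  -> pairs=9 depth=2 groups=6 -> no
String 2 '[][][][][][[][][]]': depth seq [1 0 1 0 1 0 1 0 1 0 1 2 1 2 1 2 1 0]
  -> pairs=9 depth=2 groups=6 -> no
String 3 '[][[]][[][[][]][][]]': depth seq [1 0 1 2 1 0 1 2 1 2 3 2 3 2 1 2 1 2 1 0]
  -> pairs=10 depth=3 groups=3 -> no
String 4 '[[[[[]]]][][]][][]': depth seq [1 2 3 4 5 4 3 2 1 2 1 2 1 0 1 0 1 0]
  -> pairs=9 depth=5 groups=3 -> yes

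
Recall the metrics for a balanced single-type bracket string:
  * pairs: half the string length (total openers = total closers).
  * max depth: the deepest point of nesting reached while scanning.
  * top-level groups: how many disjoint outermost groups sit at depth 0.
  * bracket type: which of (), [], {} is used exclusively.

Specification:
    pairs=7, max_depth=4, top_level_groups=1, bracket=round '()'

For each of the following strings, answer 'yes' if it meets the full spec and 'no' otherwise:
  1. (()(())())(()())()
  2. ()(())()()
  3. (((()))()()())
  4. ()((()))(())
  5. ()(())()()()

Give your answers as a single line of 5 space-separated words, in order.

String 1 '(()(())())(()())()': depth seq [1 2 1 2 3 2 1 2 1 0 1 2 1 2 1 0 1 0]
  -> pairs=9 depth=3 groups=3 -> no
String 2 '()(())()()': depth seq [1 0 1 2 1 0 1 0 1 0]
  -> pairs=5 depth=2 groups=4 -> no
String 3 '(((()))()()())': depth seq [1 2 3 4 3 2 1 2 1 2 1 2 1 0]
  -> pairs=7 depth=4 groups=1 -> yes
String 4 '()((()))(())': depth seq [1 0 1 2 3 2 1 0 1 2 1 0]
  -> pairs=6 depth=3 groups=3 -> no
String 5 '()(())()()()': depth seq [1 0 1 2 1 0 1 0 1 0 1 0]
  -> pairs=6 depth=2 groups=5 -> no

Answer: no no yes no no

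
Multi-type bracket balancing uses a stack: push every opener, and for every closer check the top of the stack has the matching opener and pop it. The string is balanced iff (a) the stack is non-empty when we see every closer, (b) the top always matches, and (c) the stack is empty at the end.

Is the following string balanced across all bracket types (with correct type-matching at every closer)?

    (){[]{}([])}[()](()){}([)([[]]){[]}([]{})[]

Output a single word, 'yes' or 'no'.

pos 0: push '('; stack = (
pos 1: ')' matches '('; pop; stack = (empty)
pos 2: push '{'; stack = {
pos 3: push '['; stack = {[
pos 4: ']' matches '['; pop; stack = {
pos 5: push '{'; stack = {{
pos 6: '}' matches '{'; pop; stack = {
pos 7: push '('; stack = {(
pos 8: push '['; stack = {([
pos 9: ']' matches '['; pop; stack = {(
pos 10: ')' matches '('; pop; stack = {
pos 11: '}' matches '{'; pop; stack = (empty)
pos 12: push '['; stack = [
pos 13: push '('; stack = [(
pos 14: ')' matches '('; pop; stack = [
pos 15: ']' matches '['; pop; stack = (empty)
pos 16: push '('; stack = (
pos 17: push '('; stack = ((
pos 18: ')' matches '('; pop; stack = (
pos 19: ')' matches '('; pop; stack = (empty)
pos 20: push '{'; stack = {
pos 21: '}' matches '{'; pop; stack = (empty)
pos 22: push '('; stack = (
pos 23: push '['; stack = ([
pos 24: saw closer ')' but top of stack is '[' (expected ']') → INVALID
Verdict: type mismatch at position 24: ')' closes '[' → no

Answer: no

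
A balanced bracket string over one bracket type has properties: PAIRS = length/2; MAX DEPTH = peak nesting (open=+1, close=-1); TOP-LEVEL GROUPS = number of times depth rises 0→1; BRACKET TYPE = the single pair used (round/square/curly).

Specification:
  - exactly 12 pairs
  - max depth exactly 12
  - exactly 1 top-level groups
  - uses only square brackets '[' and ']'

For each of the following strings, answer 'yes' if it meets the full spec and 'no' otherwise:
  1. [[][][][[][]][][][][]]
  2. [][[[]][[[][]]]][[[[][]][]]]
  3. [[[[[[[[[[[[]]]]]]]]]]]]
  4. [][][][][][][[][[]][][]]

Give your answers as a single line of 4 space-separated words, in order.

Answer: no no yes no

Derivation:
String 1 '[[][][][[][]][][][][]]': depth seq [1 2 1 2 1 2 1 2 3 2 3 2 1 2 1 2 1 2 1 2 1 0]
  -> pairs=11 depth=3 groups=1 -> no
String 2 '[][[[]][[[][]]]][[[[][]][]]]': depth seq [1 0 1 2 3 2 1 2 3 4 3 4 3 2 1 0 1 2 3 4 3 4 3 2 3 2 1 0]
  -> pairs=14 depth=4 groups=3 -> no
String 3 '[[[[[[[[[[[[]]]]]]]]]]]]': depth seq [1 2 3 4 5 6 7 8 9 10 11 12 11 10 9 8 7 6 5 4 3 2 1 0]
  -> pairs=12 depth=12 groups=1 -> yes
String 4 '[][][][][][][[][[]][][]]': depth seq [1 0 1 0 1 0 1 0 1 0 1 0 1 2 1 2 3 2 1 2 1 2 1 0]
  -> pairs=12 depth=3 groups=7 -> no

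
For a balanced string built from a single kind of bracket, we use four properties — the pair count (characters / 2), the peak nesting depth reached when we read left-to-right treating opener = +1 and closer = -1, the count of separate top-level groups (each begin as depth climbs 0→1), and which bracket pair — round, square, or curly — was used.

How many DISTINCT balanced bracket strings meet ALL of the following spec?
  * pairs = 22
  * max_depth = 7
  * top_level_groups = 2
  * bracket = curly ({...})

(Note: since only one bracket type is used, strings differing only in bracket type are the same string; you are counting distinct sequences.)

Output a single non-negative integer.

Spec: pairs=22 depth=7 groups=2
Count(depth <= 7) = 14503236352
Count(depth <= 6) = 8681322321
Count(depth == 7) = 14503236352 - 8681322321 = 5821914031

Answer: 5821914031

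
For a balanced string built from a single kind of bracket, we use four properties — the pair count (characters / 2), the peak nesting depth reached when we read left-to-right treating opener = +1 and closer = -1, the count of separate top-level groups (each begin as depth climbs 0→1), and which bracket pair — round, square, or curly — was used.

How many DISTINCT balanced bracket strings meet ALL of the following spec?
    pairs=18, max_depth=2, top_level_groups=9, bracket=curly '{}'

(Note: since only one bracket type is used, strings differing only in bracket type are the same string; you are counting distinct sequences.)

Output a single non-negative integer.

Spec: pairs=18 depth=2 groups=9
Count(depth <= 2) = 24310
Count(depth <= 1) = 0
Count(depth == 2) = 24310 - 0 = 24310

Answer: 24310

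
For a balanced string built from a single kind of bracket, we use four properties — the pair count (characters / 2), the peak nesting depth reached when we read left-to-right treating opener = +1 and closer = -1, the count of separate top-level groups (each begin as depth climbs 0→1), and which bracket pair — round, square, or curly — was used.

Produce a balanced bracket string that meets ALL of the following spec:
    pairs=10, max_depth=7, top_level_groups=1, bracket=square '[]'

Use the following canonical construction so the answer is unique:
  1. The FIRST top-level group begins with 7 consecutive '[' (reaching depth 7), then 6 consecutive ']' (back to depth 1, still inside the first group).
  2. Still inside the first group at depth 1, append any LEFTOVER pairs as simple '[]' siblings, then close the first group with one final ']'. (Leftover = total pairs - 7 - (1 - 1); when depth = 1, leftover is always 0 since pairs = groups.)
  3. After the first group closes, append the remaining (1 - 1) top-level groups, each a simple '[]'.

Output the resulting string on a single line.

Answer: [[[[[[[]]]]]][][][]]

Derivation:
Spec: pairs=10 depth=7 groups=1
Leftover pairs = 10 - 7 - (1-1) = 3
First group: deep chain of depth 7 + 3 sibling pairs
Remaining 0 groups: simple '[]' each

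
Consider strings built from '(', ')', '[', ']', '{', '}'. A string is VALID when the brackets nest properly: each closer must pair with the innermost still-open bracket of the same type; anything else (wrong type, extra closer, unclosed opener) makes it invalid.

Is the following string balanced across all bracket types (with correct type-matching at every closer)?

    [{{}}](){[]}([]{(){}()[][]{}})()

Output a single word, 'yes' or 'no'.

pos 0: push '['; stack = [
pos 1: push '{'; stack = [{
pos 2: push '{'; stack = [{{
pos 3: '}' matches '{'; pop; stack = [{
pos 4: '}' matches '{'; pop; stack = [
pos 5: ']' matches '['; pop; stack = (empty)
pos 6: push '('; stack = (
pos 7: ')' matches '('; pop; stack = (empty)
pos 8: push '{'; stack = {
pos 9: push '['; stack = {[
pos 10: ']' matches '['; pop; stack = {
pos 11: '}' matches '{'; pop; stack = (empty)
pos 12: push '('; stack = (
pos 13: push '['; stack = ([
pos 14: ']' matches '['; pop; stack = (
pos 15: push '{'; stack = ({
pos 16: push '('; stack = ({(
pos 17: ')' matches '('; pop; stack = ({
pos 18: push '{'; stack = ({{
pos 19: '}' matches '{'; pop; stack = ({
pos 20: push '('; stack = ({(
pos 21: ')' matches '('; pop; stack = ({
pos 22: push '['; stack = ({[
pos 23: ']' matches '['; pop; stack = ({
pos 24: push '['; stack = ({[
pos 25: ']' matches '['; pop; stack = ({
pos 26: push '{'; stack = ({{
pos 27: '}' matches '{'; pop; stack = ({
pos 28: '}' matches '{'; pop; stack = (
pos 29: ')' matches '('; pop; stack = (empty)
pos 30: push '('; stack = (
pos 31: ')' matches '('; pop; stack = (empty)
end: stack empty → VALID
Verdict: properly nested → yes

Answer: yes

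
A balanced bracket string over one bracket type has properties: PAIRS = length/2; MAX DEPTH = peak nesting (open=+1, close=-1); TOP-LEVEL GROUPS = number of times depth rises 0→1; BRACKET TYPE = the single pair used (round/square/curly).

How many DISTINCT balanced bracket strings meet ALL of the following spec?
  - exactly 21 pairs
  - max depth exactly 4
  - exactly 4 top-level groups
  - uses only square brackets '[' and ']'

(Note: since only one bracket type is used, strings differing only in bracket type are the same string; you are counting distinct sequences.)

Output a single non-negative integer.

Answer: 304887832

Derivation:
Spec: pairs=21 depth=4 groups=4
Count(depth <= 4) = 320747544
Count(depth <= 3) = 15859712
Count(depth == 4) = 320747544 - 15859712 = 304887832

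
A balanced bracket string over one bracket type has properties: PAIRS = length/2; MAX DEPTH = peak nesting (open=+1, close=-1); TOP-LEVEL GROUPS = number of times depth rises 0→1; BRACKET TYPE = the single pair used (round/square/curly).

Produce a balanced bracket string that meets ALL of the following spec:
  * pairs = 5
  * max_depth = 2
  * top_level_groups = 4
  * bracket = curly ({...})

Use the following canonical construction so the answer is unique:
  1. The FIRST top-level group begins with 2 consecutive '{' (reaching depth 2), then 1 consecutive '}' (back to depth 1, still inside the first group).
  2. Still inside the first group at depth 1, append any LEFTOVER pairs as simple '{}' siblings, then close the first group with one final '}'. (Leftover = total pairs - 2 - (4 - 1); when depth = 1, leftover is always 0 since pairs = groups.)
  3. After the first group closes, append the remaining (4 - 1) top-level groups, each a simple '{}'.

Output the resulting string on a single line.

Answer: {{}}{}{}{}

Derivation:
Spec: pairs=5 depth=2 groups=4
Leftover pairs = 5 - 2 - (4-1) = 0
First group: deep chain of depth 2 + 0 sibling pairs
Remaining 3 groups: simple '{}' each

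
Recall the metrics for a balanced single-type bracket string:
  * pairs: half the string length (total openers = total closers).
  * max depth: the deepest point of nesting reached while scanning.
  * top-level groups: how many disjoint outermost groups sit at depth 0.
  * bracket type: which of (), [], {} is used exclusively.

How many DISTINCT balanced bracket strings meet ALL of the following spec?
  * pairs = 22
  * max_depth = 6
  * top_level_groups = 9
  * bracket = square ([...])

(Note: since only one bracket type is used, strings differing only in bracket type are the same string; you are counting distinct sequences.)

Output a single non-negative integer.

Answer: 51811389

Derivation:
Spec: pairs=22 depth=6 groups=9
Count(depth <= 6) = 352918251
Count(depth <= 5) = 301106862
Count(depth == 6) = 352918251 - 301106862 = 51811389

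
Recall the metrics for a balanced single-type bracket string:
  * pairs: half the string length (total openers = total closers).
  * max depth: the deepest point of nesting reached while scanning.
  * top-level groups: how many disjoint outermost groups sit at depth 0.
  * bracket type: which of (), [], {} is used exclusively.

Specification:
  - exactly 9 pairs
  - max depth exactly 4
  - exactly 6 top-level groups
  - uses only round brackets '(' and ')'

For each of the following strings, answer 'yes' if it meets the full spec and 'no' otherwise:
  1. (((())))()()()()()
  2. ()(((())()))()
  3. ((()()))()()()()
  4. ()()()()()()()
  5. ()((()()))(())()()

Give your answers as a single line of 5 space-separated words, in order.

String 1 '(((())))()()()()()': depth seq [1 2 3 4 3 2 1 0 1 0 1 0 1 0 1 0 1 0]
  -> pairs=9 depth=4 groups=6 -> yes
String 2 '()(((())()))()': depth seq [1 0 1 2 3 4 3 2 3 2 1 0 1 0]
  -> pairs=7 depth=4 groups=3 -> no
String 3 '((()()))()()()()': depth seq [1 2 3 2 3 2 1 0 1 0 1 0 1 0 1 0]
  -> pairs=8 depth=3 groups=5 -> no
String 4 '()()()()()()()': depth seq [1 0 1 0 1 0 1 0 1 0 1 0 1 0]
  -> pairs=7 depth=1 groups=7 -> no
String 5 '()((()()))(())()()': depth seq [1 0 1 2 3 2 3 2 1 0 1 2 1 0 1 0 1 0]
  -> pairs=9 depth=3 groups=5 -> no

Answer: yes no no no no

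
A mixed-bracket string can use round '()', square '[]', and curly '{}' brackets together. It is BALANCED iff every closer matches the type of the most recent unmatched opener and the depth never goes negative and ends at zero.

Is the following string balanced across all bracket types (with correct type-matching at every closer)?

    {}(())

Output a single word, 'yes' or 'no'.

Answer: yes

Derivation:
pos 0: push '{'; stack = {
pos 1: '}' matches '{'; pop; stack = (empty)
pos 2: push '('; stack = (
pos 3: push '('; stack = ((
pos 4: ')' matches '('; pop; stack = (
pos 5: ')' matches '('; pop; stack = (empty)
end: stack empty → VALID
Verdict: properly nested → yes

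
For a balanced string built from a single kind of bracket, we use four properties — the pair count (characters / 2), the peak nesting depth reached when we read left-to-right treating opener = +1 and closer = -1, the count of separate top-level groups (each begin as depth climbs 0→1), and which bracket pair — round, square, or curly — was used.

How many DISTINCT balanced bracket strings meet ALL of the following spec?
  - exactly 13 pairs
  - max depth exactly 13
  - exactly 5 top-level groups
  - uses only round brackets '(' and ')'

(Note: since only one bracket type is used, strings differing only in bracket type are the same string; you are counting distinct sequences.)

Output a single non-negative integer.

Answer: 0

Derivation:
Spec: pairs=13 depth=13 groups=5
Count(depth <= 13) = 48450
Count(depth <= 12) = 48450
Count(depth == 13) = 48450 - 48450 = 0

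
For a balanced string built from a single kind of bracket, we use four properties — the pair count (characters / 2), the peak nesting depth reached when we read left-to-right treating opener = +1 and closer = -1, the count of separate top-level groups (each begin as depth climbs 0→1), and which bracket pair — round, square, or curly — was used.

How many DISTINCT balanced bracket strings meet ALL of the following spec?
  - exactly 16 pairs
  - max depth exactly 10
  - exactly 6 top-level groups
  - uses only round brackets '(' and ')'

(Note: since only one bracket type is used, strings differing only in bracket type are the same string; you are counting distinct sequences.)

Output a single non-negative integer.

Spec: pairs=16 depth=10 groups=6
Count(depth <= 10) = 1225779
Count(depth <= 9) = 1225647
Count(depth == 10) = 1225779 - 1225647 = 132

Answer: 132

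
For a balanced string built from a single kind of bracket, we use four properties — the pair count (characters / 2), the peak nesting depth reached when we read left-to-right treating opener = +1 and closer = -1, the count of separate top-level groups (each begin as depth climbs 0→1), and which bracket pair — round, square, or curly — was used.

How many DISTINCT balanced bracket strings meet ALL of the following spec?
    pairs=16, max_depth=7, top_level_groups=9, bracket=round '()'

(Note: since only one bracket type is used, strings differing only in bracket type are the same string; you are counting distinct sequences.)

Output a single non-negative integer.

Spec: pairs=16 depth=7 groups=9
Count(depth <= 7) = 95922
Count(depth <= 6) = 95751
Count(depth == 7) = 95922 - 95751 = 171

Answer: 171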